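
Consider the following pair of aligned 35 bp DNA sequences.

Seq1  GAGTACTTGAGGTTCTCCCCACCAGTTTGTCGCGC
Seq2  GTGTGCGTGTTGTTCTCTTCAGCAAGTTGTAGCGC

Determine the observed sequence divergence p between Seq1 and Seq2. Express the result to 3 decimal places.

0.314

The sequences differ at positions 2 (A/T), 5 (A/G), 7 (T/G), 10 (A/T), 11 (G/T), 18 (C/T), 19 (C/T), 22 (C/G), 25 (G/A), 26 (T/G), 31 (C/A).
There are 11 differences over 35 sites, so p = 11/35 = 0.314.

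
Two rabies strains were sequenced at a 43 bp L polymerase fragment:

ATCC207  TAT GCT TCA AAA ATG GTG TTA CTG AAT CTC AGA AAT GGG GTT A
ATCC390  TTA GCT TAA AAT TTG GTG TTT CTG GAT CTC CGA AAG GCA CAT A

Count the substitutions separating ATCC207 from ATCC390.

The sequences differ at positions 2 (A/T), 3 (T/A), 8 (C/A), 12 (A/T), 13 (A/T), 21 (A/T), 25 (A/G), 31 (A/C), 36 (T/G), 38 (G/C), 39 (G/A), 40 (G/C), 41 (T/A).
That gives 13 mismatches out of 43 aligned sites, so the Hamming distance is 13.

13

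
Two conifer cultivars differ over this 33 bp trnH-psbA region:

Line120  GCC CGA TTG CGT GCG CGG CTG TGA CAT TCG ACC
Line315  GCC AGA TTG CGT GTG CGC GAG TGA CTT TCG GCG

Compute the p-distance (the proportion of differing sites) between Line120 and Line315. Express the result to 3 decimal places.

The sequences differ at positions 4 (C/A), 14 (C/T), 18 (G/C), 19 (C/G), 20 (T/A), 26 (A/T), 31 (A/G), 33 (C/G).
There are 8 differences over 33 sites, so p = 8/33 = 0.242.

0.242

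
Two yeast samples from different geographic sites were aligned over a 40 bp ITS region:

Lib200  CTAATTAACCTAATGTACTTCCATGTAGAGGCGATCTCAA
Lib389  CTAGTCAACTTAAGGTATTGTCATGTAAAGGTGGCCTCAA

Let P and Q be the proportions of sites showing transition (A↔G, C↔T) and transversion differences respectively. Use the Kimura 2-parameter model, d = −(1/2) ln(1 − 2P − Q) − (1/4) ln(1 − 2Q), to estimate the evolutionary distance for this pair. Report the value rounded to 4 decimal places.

0.3729

Differing sites — 4:A/G (Ti); 6:T/C (Ti); 10:C/T (Ti); 14:T/G (Tv); 18:C/T (Ti); 20:T/G (Tv); 21:C/T (Ti); 28:G/A (Ti); 32:C/T (Ti); 34:A/G (Ti); 35:T/C (Ti).
Of the 11 differences, 9 transitions and 2 transversions over 40 sites: P = 9/40 = 0.225000, Q = 2/40 = 0.050000.
d = −0.5·ln(0.500000) − 0.25·ln(0.900000) = −0.5·(-0.693147) − 0.25·(-0.105361) = 0.3729.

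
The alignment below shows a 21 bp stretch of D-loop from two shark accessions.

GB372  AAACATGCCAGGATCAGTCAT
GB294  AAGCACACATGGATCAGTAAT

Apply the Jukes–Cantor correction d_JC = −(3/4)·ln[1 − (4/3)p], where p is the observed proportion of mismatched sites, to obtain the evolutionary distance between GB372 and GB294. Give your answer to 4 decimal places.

0.3597

Mismatches occur at site 3 (A→G), site 6 (T→C), site 7 (G→A), site 9 (C→A), site 10 (A→T), site 19 (C→A).
p = 6/21 = 0.285714.
d = −0.75 · ln(1 − (4/3)·0.285714) = −0.75 · ln(0.619048) = −0.75 · (-0.479572) = 0.3597.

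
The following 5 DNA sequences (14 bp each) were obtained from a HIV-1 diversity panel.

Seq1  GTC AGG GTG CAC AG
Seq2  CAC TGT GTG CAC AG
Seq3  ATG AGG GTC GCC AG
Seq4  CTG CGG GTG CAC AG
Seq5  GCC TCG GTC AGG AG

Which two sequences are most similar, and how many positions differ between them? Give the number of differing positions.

Pairwise Hamming distances:
  Seq1 vs Seq2: 4
  Seq1 vs Seq3: 5
  Seq1 vs Seq4: 3
  Seq1 vs Seq5: 7
  Seq2 vs Seq3: 8
  Seq2 vs Seq4: 4
  Seq2 vs Seq5: 8
  Seq3 vs Seq4: 5
  Seq3 vs Seq5: 8
  Seq4 vs Seq5: 9
The smallest is 3, between Seq1 and Seq4.

3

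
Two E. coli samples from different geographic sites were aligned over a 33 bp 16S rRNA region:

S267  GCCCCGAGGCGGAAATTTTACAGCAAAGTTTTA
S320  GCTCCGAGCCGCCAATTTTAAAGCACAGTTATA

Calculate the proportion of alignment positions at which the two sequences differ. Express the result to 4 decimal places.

0.2121

Differing sites — 3:C/T; 9:G/C; 12:G/C; 13:A/C; 21:C/A; 26:A/C; 31:T/A.
There are 7 differences over 33 sites, so p = 7/33 = 0.2121.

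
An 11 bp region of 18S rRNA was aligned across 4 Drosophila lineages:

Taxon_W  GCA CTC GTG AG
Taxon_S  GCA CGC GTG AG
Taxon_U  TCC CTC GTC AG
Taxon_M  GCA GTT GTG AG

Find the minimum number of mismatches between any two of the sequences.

1

Pairwise Hamming distances:
  Taxon_W vs Taxon_S: 1
  Taxon_W vs Taxon_U: 3
  Taxon_W vs Taxon_M: 2
  Taxon_S vs Taxon_U: 4
  Taxon_S vs Taxon_M: 3
  Taxon_U vs Taxon_M: 5
The smallest is 1, between Taxon_W and Taxon_S.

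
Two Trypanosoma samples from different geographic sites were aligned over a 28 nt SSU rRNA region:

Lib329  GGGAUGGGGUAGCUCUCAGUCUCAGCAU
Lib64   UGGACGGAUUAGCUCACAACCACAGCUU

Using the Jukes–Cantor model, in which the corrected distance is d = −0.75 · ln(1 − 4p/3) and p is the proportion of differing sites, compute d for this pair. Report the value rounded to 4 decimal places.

0.4197

Differing sites — 1:G/U; 5:U/C; 8:G/A; 9:G/U; 16:U/A; 19:G/A; 20:U/C; 22:U/A; 27:A/U.
p = 9/28 = 0.321429.
d = −0.75 · ln(1 − (4/3)·0.321429) = −0.75 · ln(0.571428) = −0.75 · (-0.559617) = 0.4197.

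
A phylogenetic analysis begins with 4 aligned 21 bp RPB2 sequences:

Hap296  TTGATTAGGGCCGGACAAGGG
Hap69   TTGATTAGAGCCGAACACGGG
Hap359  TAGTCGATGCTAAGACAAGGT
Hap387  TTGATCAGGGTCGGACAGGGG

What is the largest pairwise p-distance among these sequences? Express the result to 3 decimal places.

Pairwise Hamming distances:
  Hap296 vs Hap69: 3
  Hap296 vs Hap359: 10
  Hap296 vs Hap387: 3
  Hap69 vs Hap359: 13
  Hap69 vs Hap387: 5
  Hap359 vs Hap387: 10
The largest is 13 mismatches, between Hap69 and Hap359; p = 13/21 = 0.619.

0.619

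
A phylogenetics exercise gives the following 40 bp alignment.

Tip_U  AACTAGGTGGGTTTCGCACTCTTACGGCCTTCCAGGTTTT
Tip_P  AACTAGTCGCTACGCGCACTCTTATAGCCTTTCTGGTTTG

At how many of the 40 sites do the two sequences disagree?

Mismatches occur at site 7 (G/T), site 8 (T/C), site 10 (G/C), site 11 (G/T), site 12 (T/A), site 13 (T/C), site 14 (T/G), site 25 (C/T), site 26 (G/A), site 32 (C/T), site 34 (A/T), site 40 (T/G).
That gives 12 mismatches out of 40 aligned sites, so the Hamming distance is 12.

12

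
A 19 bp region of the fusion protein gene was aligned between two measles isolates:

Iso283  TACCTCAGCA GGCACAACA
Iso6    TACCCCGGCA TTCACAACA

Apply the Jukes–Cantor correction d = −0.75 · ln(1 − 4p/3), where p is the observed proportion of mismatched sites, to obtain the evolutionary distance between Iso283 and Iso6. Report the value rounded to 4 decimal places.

Differing sites — 5:T/C; 7:A/G; 11:G/T; 12:G/T.
p = 4/19 = 0.210526.
d = −0.75 · ln(1 − (4/3)·0.210526) = −0.75 · ln(0.719299) = −0.75 · (-0.329478) = 0.2471.

0.2471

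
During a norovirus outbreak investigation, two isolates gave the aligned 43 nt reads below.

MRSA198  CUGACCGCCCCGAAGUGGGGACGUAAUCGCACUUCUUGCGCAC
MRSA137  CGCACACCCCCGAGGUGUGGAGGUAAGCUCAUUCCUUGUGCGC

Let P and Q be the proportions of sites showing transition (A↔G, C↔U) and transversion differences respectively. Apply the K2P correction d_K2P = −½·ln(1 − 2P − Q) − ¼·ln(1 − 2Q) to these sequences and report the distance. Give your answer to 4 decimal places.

The sequences differ at positions 2 (U/G, transversion), 3 (G/C, transversion), 6 (C/A, transversion), 7 (G/C, transversion), 14 (A/G, transition), 18 (G/U, transversion), 22 (C/G, transversion), 27 (U/G, transversion), 29 (G/U, transversion), 32 (C/U, transition), 34 (U/C, transition), 39 (C/U, transition), 42 (A/G, transition).
Of the 13 differences, 5 transitions and 8 transversions over 43 sites: P = 5/43 = 0.116279, Q = 8/43 = 0.186047.
d = −0.5·ln(0.581395) − 0.25·ln(0.627906) = −0.5·(-0.542325) − 0.25·(-0.465365) = 0.3875.

0.3875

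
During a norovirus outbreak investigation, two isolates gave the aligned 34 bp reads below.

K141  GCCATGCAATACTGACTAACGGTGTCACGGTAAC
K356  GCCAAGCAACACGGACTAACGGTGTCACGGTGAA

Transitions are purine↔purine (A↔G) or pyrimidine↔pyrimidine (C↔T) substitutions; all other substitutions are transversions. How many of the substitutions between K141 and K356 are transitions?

2

The sequences differ at positions 5 (T/A, transversion), 10 (T/C, transition), 13 (T/G, transversion), 32 (A/G, transition), 34 (C/A, transversion).
Of the 5 differences, 2 transitions and 3 transversions, so the answer is 2.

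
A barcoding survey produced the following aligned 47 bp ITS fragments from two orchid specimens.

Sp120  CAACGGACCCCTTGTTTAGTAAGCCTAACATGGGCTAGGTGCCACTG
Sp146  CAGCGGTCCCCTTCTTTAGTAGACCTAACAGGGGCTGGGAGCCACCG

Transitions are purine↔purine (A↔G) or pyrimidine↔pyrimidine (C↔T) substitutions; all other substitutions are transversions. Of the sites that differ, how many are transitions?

5

Differing sites — 3:A/G (Ti); 7:A/T (Tv); 14:G/C (Tv); 22:A/G (Ti); 23:G/A (Ti); 31:T/G (Tv); 37:A/G (Ti); 40:T/A (Tv); 46:T/C (Ti).
Of the 9 differences, 5 transitions and 4 transversions, so the answer is 5.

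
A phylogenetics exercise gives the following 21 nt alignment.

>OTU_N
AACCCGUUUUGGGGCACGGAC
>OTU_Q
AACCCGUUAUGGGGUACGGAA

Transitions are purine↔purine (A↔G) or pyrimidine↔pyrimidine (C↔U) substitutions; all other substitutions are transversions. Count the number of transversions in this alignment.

Differing sites — 9:U/A (Tv); 15:C/U (Ti); 21:C/A (Tv).
Of the 3 differences, 1 transition and 2 transversions, so the answer is 2.

2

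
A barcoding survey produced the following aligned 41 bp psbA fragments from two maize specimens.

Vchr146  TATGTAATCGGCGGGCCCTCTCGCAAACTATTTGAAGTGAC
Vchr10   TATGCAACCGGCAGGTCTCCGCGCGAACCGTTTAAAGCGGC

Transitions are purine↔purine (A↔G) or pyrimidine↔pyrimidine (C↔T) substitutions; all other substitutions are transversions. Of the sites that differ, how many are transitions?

Differing sites — 5:T/C (Ti); 8:T/C (Ti); 13:G/A (Ti); 16:C/T (Ti); 18:C/T (Ti); 19:T/C (Ti); 21:T/G (Tv); 25:A/G (Ti); 29:T/C (Ti); 30:A/G (Ti); 34:G/A (Ti); 38:T/C (Ti); 40:A/G (Ti).
Of the 13 differences, 12 transitions and 1 transversion, so the answer is 12.

12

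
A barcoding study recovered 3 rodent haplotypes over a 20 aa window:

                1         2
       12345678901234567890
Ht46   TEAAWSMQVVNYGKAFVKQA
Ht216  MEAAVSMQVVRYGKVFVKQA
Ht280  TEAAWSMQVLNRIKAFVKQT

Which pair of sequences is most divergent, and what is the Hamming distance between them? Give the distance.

8

Pairwise Hamming distances:
  Ht46 vs Ht216: 4
  Ht46 vs Ht280: 4
  Ht216 vs Ht280: 8
The largest is 8, between Ht216 and Ht280.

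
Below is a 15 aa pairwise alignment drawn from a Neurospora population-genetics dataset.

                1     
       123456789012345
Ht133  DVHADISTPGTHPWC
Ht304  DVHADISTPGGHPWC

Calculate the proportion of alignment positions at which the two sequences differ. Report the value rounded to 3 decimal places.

The sequences differ at position 11 (T/G).
There are 1 differences over 15 sites, so p = 1/15 = 0.067.

0.067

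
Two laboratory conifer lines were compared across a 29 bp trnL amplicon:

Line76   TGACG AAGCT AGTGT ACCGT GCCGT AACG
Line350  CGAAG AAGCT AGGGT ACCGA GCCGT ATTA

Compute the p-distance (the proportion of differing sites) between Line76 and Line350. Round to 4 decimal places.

The sequences differ at positions 1 (T/C), 4 (C/A), 13 (T/G), 20 (T/A), 27 (A/T), 28 (C/T), 29 (G/A).
There are 7 differences over 29 sites, so p = 7/29 = 0.2414.

0.2414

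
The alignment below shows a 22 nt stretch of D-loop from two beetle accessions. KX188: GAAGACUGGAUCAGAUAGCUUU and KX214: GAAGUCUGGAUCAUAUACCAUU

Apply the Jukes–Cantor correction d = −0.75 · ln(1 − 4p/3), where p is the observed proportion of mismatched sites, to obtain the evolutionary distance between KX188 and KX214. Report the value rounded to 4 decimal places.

0.2082

Differing sites — 5:A/U; 14:G/U; 18:G/C; 20:U/A.
p = 4/22 = 0.181818.
d = −0.75 · ln(1 − (4/3)·0.181818) = −0.75 · ln(0.757576) = −0.75 · (-0.277631) = 0.2082.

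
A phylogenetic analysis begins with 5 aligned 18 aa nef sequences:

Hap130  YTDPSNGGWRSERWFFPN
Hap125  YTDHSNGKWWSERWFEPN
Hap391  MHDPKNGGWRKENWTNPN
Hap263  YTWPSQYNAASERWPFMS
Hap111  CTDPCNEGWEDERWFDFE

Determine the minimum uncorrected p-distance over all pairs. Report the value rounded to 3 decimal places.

0.222

Pairwise Hamming distances:
  Hap130 vs Hap125: 4
  Hap130 vs Hap391: 7
  Hap130 vs Hap263: 9
  Hap130 vs Hap111: 8
  Hap125 vs Hap391: 10
  Hap125 vs Hap263: 11
  Hap125 vs Hap111: 10
  Hap391 vs Hap263: 15
  Hap391 vs Hap111: 11
  Hap263 vs Hap111: 13
The smallest is 4 mismatches, between Hap130 and Hap125; p = 4/18 = 0.222.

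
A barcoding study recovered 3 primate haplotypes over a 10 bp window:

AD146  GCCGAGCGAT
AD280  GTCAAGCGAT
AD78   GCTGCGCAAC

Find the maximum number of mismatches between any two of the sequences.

6

Pairwise Hamming distances:
  AD146 vs AD280: 2
  AD146 vs AD78: 4
  AD280 vs AD78: 6
The largest is 6, between AD280 and AD78.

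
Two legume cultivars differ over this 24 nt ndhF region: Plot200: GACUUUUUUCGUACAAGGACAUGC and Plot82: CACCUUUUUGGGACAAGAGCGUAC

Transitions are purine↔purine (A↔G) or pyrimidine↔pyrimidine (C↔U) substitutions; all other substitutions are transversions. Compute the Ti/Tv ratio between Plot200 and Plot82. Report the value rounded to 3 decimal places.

Mismatches occur at site 1 (G→C, transversion), site 4 (U→C, transition), site 10 (C→G, transversion), site 12 (U→G, transversion), site 18 (G→A, transition), site 19 (A→G, transition), site 21 (A→G, transition), site 23 (G→A, transition).
Of the 8 differences, 5 transitions and 3 transversions, so Ti/Tv = 5/3 = 1.667.

1.667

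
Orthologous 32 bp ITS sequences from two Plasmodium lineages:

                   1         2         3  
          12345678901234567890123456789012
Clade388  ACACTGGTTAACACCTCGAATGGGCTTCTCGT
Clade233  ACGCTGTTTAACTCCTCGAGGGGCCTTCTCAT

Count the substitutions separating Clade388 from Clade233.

7

The sequences differ at positions 3 (A/G), 7 (G/T), 13 (A/T), 20 (A/G), 21 (T/G), 24 (G/C), 31 (G/A).
That gives 7 mismatches out of 32 aligned sites, so the Hamming distance is 7.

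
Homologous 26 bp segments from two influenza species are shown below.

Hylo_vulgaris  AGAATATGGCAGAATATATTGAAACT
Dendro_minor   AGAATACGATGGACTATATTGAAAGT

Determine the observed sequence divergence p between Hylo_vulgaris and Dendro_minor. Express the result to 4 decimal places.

0.2308

The sequences differ at positions 7 (T/C), 9 (G/A), 10 (C/T), 11 (A/G), 14 (A/C), 25 (C/G).
There are 6 differences over 26 sites, so p = 6/26 = 0.2308.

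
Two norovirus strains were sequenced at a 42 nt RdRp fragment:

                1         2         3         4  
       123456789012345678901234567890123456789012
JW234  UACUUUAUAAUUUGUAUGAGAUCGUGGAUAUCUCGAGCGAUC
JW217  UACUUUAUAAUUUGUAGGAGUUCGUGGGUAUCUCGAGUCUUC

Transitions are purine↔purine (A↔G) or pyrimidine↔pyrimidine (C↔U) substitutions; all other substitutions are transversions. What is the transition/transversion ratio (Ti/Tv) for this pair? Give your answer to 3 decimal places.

Mismatches occur at site 17 (U→G, transversion), site 21 (A→U, transversion), site 28 (A→G, transition), site 38 (C→U, transition), site 39 (G→C, transversion), site 40 (A→U, transversion).
Of the 6 differences, 2 transitions and 4 transversions, so Ti/Tv = 2/4 = 0.500.

0.500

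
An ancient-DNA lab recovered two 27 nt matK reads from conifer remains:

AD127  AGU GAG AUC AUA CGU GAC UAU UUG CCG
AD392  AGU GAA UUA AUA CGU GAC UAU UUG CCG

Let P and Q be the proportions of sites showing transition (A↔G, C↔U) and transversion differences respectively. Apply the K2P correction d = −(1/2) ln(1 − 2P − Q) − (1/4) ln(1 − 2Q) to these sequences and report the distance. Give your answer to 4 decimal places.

0.1203

The sequences differ at positions 6 (G/A, transition), 7 (A/U, transversion), 9 (C/A, transversion).
Of the 3 differences, 1 transition and 2 transversions over 27 sites: P = 1/27 = 0.037037, Q = 2/27 = 0.074074.
d = −0.5·ln(0.851852) − 0.25·ln(0.851852) = −0.5·(-0.160342) − 0.25·(-0.160342) = 0.1203.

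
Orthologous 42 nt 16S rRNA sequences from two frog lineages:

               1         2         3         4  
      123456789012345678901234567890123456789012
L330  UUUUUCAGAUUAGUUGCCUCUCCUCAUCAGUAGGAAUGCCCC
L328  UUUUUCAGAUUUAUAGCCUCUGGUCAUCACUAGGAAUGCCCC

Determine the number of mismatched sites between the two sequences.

6

Mismatches occur at site 12 (A↔U), site 13 (G↔A), site 15 (U↔A), site 22 (C↔G), site 23 (C↔G), site 30 (G↔C).
That gives 6 mismatches out of 42 aligned sites, so the Hamming distance is 6.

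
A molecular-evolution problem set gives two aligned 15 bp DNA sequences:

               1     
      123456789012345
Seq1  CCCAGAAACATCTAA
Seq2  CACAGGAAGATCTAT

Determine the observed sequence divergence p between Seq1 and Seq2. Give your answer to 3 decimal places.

0.267

Mismatches occur at site 2 (C→A), site 6 (A→G), site 9 (C→G), site 15 (A→T).
There are 4 differences over 15 sites, so p = 4/15 = 0.267.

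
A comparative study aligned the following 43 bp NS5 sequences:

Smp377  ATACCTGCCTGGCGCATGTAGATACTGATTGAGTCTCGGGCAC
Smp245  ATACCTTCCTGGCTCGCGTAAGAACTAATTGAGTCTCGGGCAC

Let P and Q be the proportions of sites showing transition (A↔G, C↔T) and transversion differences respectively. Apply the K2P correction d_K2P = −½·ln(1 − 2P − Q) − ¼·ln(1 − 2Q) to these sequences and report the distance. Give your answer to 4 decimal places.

Differing sites — 7:G/T (Tv); 14:G/T (Tv); 16:A/G (Ti); 17:T/C (Ti); 21:G/A (Ti); 22:A/G (Ti); 23:T/A (Tv); 27:G/A (Ti).
Of the 8 differences, 5 transitions and 3 transversions over 43 sites: P = 5/43 = 0.116279, Q = 3/43 = 0.069767.
d = −0.5·ln(0.697675) − 0.25·ln(0.860466) = −0.5·(-0.360002) − 0.25·(-0.150281) = 0.2176.

0.2176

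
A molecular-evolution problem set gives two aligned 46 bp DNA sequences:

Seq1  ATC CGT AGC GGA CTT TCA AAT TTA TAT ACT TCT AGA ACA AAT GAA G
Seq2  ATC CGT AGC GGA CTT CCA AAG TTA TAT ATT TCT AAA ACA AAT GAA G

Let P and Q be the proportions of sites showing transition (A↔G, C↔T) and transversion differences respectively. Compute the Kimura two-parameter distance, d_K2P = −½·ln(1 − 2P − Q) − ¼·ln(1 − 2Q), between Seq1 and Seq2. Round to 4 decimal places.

0.0937

Mismatches occur at site 16 (T↔C, transition), site 21 (T↔G, transversion), site 29 (C↔T, transition), site 35 (G↔A, transition).
Of the 4 differences, 3 transitions and 1 transversion over 46 sites: P = 3/46 = 0.065217, Q = 1/46 = 0.021739.
d = −0.5·ln(0.847827) − 0.25·ln(0.956522) = −0.5·(-0.165079) − 0.25·(-0.044451) = 0.0937.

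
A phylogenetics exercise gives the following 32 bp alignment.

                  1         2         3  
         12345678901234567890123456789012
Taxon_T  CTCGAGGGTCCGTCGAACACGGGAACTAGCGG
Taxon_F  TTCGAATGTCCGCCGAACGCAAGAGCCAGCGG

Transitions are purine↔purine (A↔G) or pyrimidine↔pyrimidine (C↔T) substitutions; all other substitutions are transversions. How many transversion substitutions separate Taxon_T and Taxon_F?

Mismatches occur at site 1 (C→T, transition), site 6 (G→A, transition), site 7 (G→T, transversion), site 13 (T→C, transition), site 19 (A→G, transition), site 21 (G→A, transition), site 22 (G→A, transition), site 25 (A→G, transition), site 27 (T→C, transition).
Of the 9 differences, 8 transitions and 1 transversion, so the answer is 1.

1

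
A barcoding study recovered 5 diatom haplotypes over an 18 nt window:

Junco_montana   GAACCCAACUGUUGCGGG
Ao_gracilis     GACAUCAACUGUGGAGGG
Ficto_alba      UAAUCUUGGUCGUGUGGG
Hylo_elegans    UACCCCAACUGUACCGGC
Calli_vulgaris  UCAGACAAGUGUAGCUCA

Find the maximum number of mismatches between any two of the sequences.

13

Pairwise Hamming distances:
  Junco_montana vs Ao_gracilis: 5
  Junco_montana vs Ficto_alba: 9
  Junco_montana vs Hylo_elegans: 5
  Junco_montana vs Calli_vulgaris: 9
  Ao_gracilis vs Ficto_alba: 12
  Ao_gracilis vs Hylo_elegans: 7
  Ao_gracilis vs Calli_vulgaris: 11
  Ficto_alba vs Hylo_elegans: 12
  Ficto_alba vs Calli_vulgaris: 13
  Hylo_elegans vs Calli_vulgaris: 9
The largest is 13, between Ficto_alba and Calli_vulgaris.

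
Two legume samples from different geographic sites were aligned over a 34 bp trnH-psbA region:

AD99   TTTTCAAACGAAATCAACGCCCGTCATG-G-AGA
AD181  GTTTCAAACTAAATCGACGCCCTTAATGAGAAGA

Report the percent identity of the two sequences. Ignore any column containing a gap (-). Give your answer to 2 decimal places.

Excluding the 2 gap columns leaves 32 comparable sites.
Mismatches occur at site 1 (T→G), site 10 (G→T), site 16 (A→G), site 23 (G→T), site 25 (C→A).
27 of the 32 comparable sites match, so the percent identity is 27/32 × 100 = 84.38%.

84.38%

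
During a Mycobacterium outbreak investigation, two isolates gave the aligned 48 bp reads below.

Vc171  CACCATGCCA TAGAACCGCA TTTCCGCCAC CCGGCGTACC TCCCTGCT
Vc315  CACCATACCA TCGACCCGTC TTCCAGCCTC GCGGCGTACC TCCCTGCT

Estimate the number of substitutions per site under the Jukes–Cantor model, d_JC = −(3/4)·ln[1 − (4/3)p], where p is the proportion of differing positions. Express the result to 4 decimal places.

Mismatches occur at site 7 (G/A), site 12 (A/C), site 15 (A/C), site 19 (C/T), site 20 (A/C), site 23 (T/C), site 25 (C/A), site 29 (A/T), site 31 (C/G).
p = 9/48 = 0.187500.
d = −0.75 · ln(1 − (4/3)·0.187500) = −0.75 · ln(0.750000) = −0.75 · (-0.287682) = 0.2158.

0.2158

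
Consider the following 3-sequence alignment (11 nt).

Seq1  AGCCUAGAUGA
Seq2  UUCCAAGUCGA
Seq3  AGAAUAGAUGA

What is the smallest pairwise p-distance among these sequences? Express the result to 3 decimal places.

0.182

Pairwise Hamming distances:
  Seq1 vs Seq2: 5
  Seq1 vs Seq3: 2
  Seq2 vs Seq3: 7
The smallest is 2 mismatches, between Seq1 and Seq3; p = 2/11 = 0.182.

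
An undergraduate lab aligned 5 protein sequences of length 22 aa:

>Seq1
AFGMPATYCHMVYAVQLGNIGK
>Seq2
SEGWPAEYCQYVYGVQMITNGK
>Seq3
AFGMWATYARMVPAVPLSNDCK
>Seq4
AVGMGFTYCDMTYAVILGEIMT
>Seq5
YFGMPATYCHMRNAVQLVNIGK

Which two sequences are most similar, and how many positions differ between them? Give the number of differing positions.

Pairwise Hamming distances:
  Seq1 vs Seq2: 11
  Seq1 vs Seq3: 8
  Seq1 vs Seq4: 9
  Seq1 vs Seq5: 4
  Seq2 vs Seq3: 16
  Seq2 vs Seq4: 17
  Seq2 vs Seq5: 13
  Seq3 vs Seq4: 13
  Seq3 vs Seq5: 10
  Seq4 vs Seq5: 12
The smallest is 4, between Seq1 and Seq5.

4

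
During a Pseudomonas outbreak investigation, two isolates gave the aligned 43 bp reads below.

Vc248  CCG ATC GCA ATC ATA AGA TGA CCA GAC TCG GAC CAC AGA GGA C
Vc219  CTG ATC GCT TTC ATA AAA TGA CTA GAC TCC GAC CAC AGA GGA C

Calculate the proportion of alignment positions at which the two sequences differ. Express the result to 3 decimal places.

0.140

Differing sites — 2:C/T; 9:A/T; 10:A/T; 17:G/A; 23:C/T; 30:G/C.
There are 6 differences over 43 sites, so p = 6/43 = 0.140.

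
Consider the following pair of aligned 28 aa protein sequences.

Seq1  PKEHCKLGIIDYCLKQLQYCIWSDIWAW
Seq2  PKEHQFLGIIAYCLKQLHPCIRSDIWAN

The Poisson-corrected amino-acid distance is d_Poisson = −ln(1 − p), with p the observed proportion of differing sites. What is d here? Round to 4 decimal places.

Differing sites — 5:C/Q; 6:K/F; 11:D/A; 18:Q/H; 19:Y/P; 22:W/R; 28:W/N.
p = 7/28 = 0.250000.
d = −ln(1 − 0.250000) = −ln(0.750000) = 0.2877.

0.2877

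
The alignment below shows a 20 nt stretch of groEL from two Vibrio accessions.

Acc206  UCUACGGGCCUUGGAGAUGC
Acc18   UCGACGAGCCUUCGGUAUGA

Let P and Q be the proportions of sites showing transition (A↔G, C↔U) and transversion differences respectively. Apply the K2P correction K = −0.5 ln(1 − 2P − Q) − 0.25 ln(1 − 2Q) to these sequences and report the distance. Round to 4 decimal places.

0.3831

Differing sites — 3:U/G (Tv); 7:G/A (Ti); 13:G/C (Tv); 15:A/G (Ti); 16:G/U (Tv); 20:C/A (Tv).
Of the 6 differences, 2 transitions and 4 transversions over 20 sites: P = 2/20 = 0.100000, Q = 4/20 = 0.200000.
d = −0.5·ln(0.600000) − 0.25·ln(0.600000) = −0.5·(-0.510826) − 0.25·(-0.510826) = 0.3831.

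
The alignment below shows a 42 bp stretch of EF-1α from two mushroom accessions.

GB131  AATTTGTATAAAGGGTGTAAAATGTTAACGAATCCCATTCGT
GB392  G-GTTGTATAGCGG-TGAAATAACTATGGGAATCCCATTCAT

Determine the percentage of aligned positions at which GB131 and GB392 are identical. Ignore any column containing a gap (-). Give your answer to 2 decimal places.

Excluding the 2 gap columns leaves 40 comparable sites.
Mismatches occur at site 1 (A↔G), site 3 (T↔G), site 11 (A↔G), site 12 (A↔C), site 18 (T↔A), site 21 (A↔T), site 23 (T↔A), site 24 (G↔C), site 26 (T↔A), site 27 (A↔T), site 28 (A↔G), site 29 (C↔G), site 41 (G↔A).
27 of the 40 comparable sites match, so the percent identity is 27/40 × 100 = 67.50%.

67.50%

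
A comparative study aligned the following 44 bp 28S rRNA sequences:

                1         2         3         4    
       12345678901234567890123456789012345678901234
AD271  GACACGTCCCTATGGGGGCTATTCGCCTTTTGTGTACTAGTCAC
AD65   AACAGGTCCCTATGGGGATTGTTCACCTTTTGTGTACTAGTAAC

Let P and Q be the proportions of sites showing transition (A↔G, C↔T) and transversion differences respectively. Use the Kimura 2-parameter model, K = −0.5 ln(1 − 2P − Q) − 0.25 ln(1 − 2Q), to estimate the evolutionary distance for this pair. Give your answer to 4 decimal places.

0.1831

Mismatches occur at site 1 (G↔A, transition), site 5 (C↔G, transversion), site 18 (G↔A, transition), site 19 (C↔T, transition), site 21 (A↔G, transition), site 25 (G↔A, transition), site 42 (C↔A, transversion).
Of the 7 differences, 5 transitions and 2 transversions over 44 sites: P = 5/44 = 0.113636, Q = 2/44 = 0.045455.
d = −0.5·ln(0.727273) − 0.25·ln(0.909090) = −0.5·(-0.318453) − 0.25·(-0.095311) = 0.1831.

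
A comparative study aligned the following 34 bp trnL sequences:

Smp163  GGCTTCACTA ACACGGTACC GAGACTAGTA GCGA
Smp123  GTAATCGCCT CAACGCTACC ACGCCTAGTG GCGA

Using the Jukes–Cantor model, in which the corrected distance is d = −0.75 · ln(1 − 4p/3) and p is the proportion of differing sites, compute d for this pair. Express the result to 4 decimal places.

0.5347

Differing sites — 2:G/T; 3:C/A; 4:T/A; 7:A/G; 9:T/C; 10:A/T; 11:A/C; 12:C/A; 16:G/C; 21:G/A; 22:A/C; 24:A/C; 30:A/G.
p = 13/34 = 0.382353.
d = −0.75 · ln(1 − (4/3)·0.382353) = −0.75 · ln(0.490196) = −0.75 · (-0.712950) = 0.5347.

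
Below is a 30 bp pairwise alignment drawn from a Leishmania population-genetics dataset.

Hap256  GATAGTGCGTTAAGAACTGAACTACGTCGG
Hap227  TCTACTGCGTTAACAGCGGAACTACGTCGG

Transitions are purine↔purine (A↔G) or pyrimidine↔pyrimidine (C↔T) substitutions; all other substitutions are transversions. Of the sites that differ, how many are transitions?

Differing sites — 1:G/T (Tv); 2:A/C (Tv); 5:G/C (Tv); 14:G/C (Tv); 16:A/G (Ti); 18:T/G (Tv).
Of the 6 differences, 1 transition and 5 transversions, so the answer is 1.

1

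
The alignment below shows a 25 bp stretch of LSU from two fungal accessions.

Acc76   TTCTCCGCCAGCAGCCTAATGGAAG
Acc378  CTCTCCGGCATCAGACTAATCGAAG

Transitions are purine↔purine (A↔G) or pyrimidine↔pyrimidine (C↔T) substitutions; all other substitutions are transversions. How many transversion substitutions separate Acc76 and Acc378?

4

The sequences differ at positions 1 (T/C, transition), 8 (C/G, transversion), 11 (G/T, transversion), 15 (C/A, transversion), 21 (G/C, transversion).
Of the 5 differences, 1 transition and 4 transversions, so the answer is 4.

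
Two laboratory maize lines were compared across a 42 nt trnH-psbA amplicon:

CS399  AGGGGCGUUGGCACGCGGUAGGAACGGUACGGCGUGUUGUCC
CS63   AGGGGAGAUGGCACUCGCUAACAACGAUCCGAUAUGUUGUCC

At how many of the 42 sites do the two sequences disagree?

The sequences differ at positions 6 (C/A), 8 (U/A), 15 (G/U), 18 (G/C), 21 (G/A), 22 (G/C), 27 (G/A), 29 (A/C), 32 (G/A), 33 (C/U), 34 (G/A).
That gives 11 mismatches out of 42 aligned sites, so the Hamming distance is 11.

11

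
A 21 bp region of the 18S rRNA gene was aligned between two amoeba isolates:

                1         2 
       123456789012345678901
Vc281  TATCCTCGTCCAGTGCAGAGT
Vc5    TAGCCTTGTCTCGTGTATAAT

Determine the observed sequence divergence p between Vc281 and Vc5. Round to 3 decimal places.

0.333

Mismatches occur at site 3 (T↔G), site 7 (C↔T), site 11 (C↔T), site 12 (A↔C), site 16 (C↔T), site 18 (G↔T), site 20 (G↔A).
There are 7 differences over 21 sites, so p = 7/21 = 0.333.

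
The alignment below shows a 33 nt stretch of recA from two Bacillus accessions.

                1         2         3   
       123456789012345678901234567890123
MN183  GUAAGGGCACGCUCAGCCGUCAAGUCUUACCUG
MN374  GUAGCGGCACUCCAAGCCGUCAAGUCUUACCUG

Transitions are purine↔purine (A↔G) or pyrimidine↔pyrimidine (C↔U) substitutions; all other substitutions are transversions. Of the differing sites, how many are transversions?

3

Differing sites — 4:A/G (Ti); 5:G/C (Tv); 11:G/U (Tv); 13:U/C (Ti); 14:C/A (Tv).
Of the 5 differences, 2 transitions and 3 transversions, so the answer is 3.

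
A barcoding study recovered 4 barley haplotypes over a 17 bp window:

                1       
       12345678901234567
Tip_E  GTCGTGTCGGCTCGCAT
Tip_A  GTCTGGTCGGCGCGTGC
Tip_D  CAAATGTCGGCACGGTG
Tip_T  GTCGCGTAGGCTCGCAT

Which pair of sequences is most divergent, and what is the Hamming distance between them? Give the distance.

10

Pairwise Hamming distances:
  Tip_E vs Tip_A: 6
  Tip_E vs Tip_D: 8
  Tip_E vs Tip_T: 2
  Tip_A vs Tip_D: 9
  Tip_A vs Tip_T: 7
  Tip_D vs Tip_T: 10
The largest is 10, between Tip_D and Tip_T.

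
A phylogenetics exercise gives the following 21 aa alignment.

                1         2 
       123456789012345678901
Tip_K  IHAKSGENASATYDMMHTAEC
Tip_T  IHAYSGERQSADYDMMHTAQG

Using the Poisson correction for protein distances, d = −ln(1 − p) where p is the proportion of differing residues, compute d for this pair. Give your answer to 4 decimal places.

The sequences differ at positions 4 (K/Y), 8 (N/R), 9 (A/Q), 12 (T/D), 20 (E/Q), 21 (C/G).
p = 6/21 = 0.285714.
d = −ln(1 − 0.285714) = −ln(0.714286) = 0.3365.

0.3365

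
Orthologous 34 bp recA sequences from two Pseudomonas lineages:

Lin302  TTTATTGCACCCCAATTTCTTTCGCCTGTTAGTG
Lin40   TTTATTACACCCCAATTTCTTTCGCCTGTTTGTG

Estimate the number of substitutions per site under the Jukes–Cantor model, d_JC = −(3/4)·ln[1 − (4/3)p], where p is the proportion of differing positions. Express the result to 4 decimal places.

0.0613

The sequences differ at positions 7 (G/A), 31 (A/T).
p = 2/34 = 0.058824.
d = −0.75 · ln(1 − (4/3)·0.058824) = −0.75 · ln(0.921568) = −0.75 · (-0.081679) = 0.0613.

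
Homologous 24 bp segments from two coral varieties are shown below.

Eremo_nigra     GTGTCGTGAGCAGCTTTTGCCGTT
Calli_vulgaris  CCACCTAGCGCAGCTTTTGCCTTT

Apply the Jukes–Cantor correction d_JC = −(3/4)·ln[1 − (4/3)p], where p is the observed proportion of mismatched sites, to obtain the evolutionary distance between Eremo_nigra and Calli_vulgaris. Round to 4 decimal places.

Differing sites — 1:G/C; 2:T/C; 3:G/A; 4:T/C; 6:G/T; 7:T/A; 9:A/C; 22:G/T.
p = 8/24 = 0.333333.
d = −0.75 · ln(1 − (4/3)·0.333333) = −0.75 · ln(0.555556) = −0.75 · (-0.587786) = 0.4408.

0.4408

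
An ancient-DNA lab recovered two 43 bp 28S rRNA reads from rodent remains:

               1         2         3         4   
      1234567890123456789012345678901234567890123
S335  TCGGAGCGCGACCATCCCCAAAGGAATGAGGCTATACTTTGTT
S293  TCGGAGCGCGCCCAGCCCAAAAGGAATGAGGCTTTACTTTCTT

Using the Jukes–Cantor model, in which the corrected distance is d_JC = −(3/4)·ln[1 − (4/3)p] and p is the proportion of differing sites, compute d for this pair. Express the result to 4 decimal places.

Mismatches occur at site 11 (A→C), site 15 (T→G), site 19 (C→A), site 34 (A→T), site 41 (G→C).
p = 5/43 = 0.116279.
d = −0.75 · ln(1 − (4/3)·0.116279) = −0.75 · ln(0.844961) = −0.75 · (-0.168465) = 0.1263.

0.1263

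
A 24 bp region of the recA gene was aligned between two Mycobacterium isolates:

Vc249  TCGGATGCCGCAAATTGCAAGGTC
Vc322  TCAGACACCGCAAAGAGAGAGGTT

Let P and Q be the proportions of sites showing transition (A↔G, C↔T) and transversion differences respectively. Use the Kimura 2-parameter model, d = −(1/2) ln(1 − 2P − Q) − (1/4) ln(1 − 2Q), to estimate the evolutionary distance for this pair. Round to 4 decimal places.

0.4620

Mismatches occur at site 3 (G→A, transition), site 6 (T→C, transition), site 7 (G→A, transition), site 15 (T→G, transversion), site 16 (T→A, transversion), site 18 (C→A, transversion), site 19 (A→G, transition), site 24 (C→T, transition).
Of the 8 differences, 5 transitions and 3 transversions over 24 sites: P = 5/24 = 0.208333, Q = 3/24 = 0.125000.
d = −0.5·ln(0.458334) − 0.25·ln(0.750000) = −0.5·(-0.780157) − 0.25·(-0.287682) = 0.4620.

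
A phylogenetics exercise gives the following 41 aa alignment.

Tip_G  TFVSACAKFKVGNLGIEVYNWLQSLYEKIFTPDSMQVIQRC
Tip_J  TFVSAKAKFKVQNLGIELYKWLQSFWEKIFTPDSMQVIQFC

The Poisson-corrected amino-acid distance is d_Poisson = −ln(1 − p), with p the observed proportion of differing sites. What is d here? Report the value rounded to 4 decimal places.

The sequences differ at positions 6 (C/K), 12 (G/Q), 18 (V/L), 20 (N/K), 25 (L/F), 26 (Y/W), 40 (R/F).
p = 7/41 = 0.170732.
d = −ln(1 − 0.170732) = −ln(0.829268) = 0.1872.

0.1872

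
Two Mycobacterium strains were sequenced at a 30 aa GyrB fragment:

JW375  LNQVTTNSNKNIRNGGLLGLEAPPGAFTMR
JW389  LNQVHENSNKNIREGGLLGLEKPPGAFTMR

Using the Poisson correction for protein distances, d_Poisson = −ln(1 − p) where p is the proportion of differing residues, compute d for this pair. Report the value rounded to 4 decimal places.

0.1431

Mismatches occur at site 5 (T→H), site 6 (T→E), site 14 (N→E), site 22 (A→K).
p = 4/30 = 0.133333.
d = −ln(1 − 0.133333) = −ln(0.866667) = 0.1431.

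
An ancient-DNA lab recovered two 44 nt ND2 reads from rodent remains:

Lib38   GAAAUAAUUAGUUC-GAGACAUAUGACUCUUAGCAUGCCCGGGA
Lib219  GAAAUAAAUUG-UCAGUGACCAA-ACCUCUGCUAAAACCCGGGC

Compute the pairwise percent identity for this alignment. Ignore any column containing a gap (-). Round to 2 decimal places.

65.85%

Excluding the 3 gap columns leaves 41 comparable sites.
Differing sites — 8:U/A; 10:A/U; 17:A/U; 21:A/C; 22:U/A; 25:G/A; 26:A/C; 31:U/G; 32:A/C; 33:G/U; 34:C/A; 36:U/A; 37:G/A; 44:A/C.
27 of the 41 comparable sites match, so the percent identity is 27/41 × 100 = 65.85%.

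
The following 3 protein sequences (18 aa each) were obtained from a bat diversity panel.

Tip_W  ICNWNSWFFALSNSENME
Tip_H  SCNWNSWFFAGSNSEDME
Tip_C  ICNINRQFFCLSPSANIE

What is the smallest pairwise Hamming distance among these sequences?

Pairwise Hamming distances:
  Tip_W vs Tip_H: 3
  Tip_W vs Tip_C: 7
  Tip_H vs Tip_C: 10
The smallest is 3, between Tip_W and Tip_H.

3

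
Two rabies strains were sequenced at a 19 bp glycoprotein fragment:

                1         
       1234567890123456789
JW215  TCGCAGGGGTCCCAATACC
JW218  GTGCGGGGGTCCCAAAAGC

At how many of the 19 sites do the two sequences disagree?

5

The sequences differ at positions 1 (T/G), 2 (C/T), 5 (A/G), 16 (T/A), 18 (C/G).
That gives 5 mismatches out of 19 aligned sites, so the Hamming distance is 5.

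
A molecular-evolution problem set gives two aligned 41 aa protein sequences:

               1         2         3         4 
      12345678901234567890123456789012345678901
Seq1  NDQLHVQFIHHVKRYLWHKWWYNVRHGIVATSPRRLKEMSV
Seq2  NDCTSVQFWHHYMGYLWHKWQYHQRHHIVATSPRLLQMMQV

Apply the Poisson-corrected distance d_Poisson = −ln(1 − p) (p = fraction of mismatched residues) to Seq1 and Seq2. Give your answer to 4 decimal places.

Mismatches occur at site 3 (Q↔C), site 4 (L↔T), site 5 (H↔S), site 9 (I↔W), site 12 (V↔Y), site 13 (K↔M), site 14 (R↔G), site 21 (W↔Q), site 23 (N↔H), site 24 (V↔Q), site 27 (G↔H), site 35 (R↔L), site 37 (K↔Q), site 38 (E↔M), site 40 (S↔Q).
p = 15/41 = 0.365854.
d = −ln(1 − 0.365854) = −ln(0.634146) = 0.4555.

0.4555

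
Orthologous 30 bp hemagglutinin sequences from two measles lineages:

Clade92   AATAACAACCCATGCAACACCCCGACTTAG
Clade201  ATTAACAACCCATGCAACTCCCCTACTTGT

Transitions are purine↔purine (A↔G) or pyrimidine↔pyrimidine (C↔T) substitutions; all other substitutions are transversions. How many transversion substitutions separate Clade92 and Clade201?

4

Differing sites — 2:A/T (Tv); 19:A/T (Tv); 24:G/T (Tv); 29:A/G (Ti); 30:G/T (Tv).
Of the 5 differences, 1 transition and 4 transversions, so the answer is 4.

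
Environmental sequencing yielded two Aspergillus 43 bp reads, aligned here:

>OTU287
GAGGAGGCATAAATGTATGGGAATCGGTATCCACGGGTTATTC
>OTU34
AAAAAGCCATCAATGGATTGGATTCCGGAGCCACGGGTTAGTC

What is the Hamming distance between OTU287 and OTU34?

Differing sites — 1:G/A; 3:G/A; 4:G/A; 7:G/C; 11:A/C; 16:T/G; 19:G/T; 23:A/T; 26:G/C; 28:T/G; 30:T/G; 41:T/G.
That gives 12 mismatches out of 43 aligned sites, so the Hamming distance is 12.

12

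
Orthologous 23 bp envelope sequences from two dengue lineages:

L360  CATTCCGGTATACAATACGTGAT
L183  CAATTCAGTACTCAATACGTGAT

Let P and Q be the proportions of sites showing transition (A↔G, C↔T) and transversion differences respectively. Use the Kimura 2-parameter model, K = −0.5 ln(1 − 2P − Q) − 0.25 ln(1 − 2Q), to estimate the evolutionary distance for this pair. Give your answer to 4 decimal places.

0.2615

Mismatches occur at site 3 (T↔A, transversion), site 5 (C↔T, transition), site 7 (G↔A, transition), site 11 (T↔C, transition), site 12 (A↔T, transversion).
Of the 5 differences, 3 transitions and 2 transversions over 23 sites: P = 3/23 = 0.130435, Q = 2/23 = 0.086957.
d = −0.5·ln(0.652173) − 0.25·ln(0.826086) = −0.5·(-0.427445) − 0.25·(-0.191056) = 0.2615.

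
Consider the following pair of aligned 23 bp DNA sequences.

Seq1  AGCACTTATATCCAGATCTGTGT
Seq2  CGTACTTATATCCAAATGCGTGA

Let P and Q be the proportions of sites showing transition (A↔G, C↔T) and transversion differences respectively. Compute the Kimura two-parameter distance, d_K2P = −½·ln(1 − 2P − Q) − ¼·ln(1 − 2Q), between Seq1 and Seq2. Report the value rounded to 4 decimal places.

0.3238

Mismatches occur at site 1 (A/C, transversion), site 3 (C/T, transition), site 15 (G/A, transition), site 18 (C/G, transversion), site 19 (T/C, transition), site 23 (T/A, transversion).
Of the 6 differences, 3 transitions and 3 transversions over 23 sites: P = 3/23 = 0.130435, Q = 3/23 = 0.130435.
d = −0.5·ln(0.608695) − 0.25·ln(0.739130) = −0.5·(-0.496438) − 0.25·(-0.302281) = 0.3238.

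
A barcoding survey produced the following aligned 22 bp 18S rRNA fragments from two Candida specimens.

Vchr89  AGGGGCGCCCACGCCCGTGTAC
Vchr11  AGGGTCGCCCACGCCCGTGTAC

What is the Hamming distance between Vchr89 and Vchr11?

1

The sequences differ at position 5 (G/T).
That gives 1 mismatch out of 22 aligned sites, so the Hamming distance is 1.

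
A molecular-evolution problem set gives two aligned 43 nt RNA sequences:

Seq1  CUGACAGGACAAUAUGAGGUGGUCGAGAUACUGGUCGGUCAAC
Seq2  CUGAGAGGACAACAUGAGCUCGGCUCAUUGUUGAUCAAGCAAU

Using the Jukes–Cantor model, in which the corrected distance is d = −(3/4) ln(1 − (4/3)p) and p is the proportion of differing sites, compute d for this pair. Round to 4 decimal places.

Mismatches occur at site 5 (C→G), site 13 (U→C), site 19 (G→C), site 21 (G→C), site 23 (U→G), site 25 (G→U), site 26 (A→C), site 27 (G→A), site 28 (A→U), site 30 (A→G), site 31 (C→U), site 34 (G→A), site 37 (G→A), site 38 (G→A), site 39 (U→G), site 43 (C→U).
p = 16/43 = 0.372093.
d = −0.75 · ln(1 − (4/3)·0.372093) = −0.75 · ln(0.503876) = −0.75 · (-0.685425) = 0.5141.

0.5141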